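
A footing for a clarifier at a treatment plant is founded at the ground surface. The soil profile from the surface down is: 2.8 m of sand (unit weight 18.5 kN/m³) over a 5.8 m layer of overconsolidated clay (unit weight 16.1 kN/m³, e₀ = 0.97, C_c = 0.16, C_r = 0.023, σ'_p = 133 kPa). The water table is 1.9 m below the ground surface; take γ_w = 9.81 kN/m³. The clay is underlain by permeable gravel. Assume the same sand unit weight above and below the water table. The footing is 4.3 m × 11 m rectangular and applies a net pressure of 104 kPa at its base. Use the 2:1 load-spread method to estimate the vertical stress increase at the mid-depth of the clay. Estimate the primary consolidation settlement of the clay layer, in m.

Mid-depth of clay below the ground surface: z = 2.8 + 5.8/2 = 5.7 m.
Total vertical stress at mid-clay: σ_v = 18.5×2.8 + 16.1×2.9 = 98.49 kPa.
Pore pressure: u = 9.81×(5.7 − 1.9) = 37.278 kPa.
Initial effective stress: σ'_0 = σ_v − u = 98.49 − 37.278 = 61.212 kPa.
Stress increase at mid-clay by the 2:1 spreading method:
Δσ = qBL/((B+z)(L+z)) = 104×4.3×11/((4.3+5.7)(11+5.7)) = 29.456 kPa
Final effective stress: σ'_f = 61.212 + 29.456 = 90.668 kPa.
σ'_f = 90.668 ≤ σ'_p = 133 kPa, so the clay remains overconsolidated and only the recompression index applies:
S_c = C_r·H/(1+e₀)·log₁₀(σ'_f/σ'_0) = 0.023×5.8/1.97×log₁₀(90.668/61.212)
    = 0.067717 × 0.17062 = 0.01155 m

S_c ≈ 0.0116 m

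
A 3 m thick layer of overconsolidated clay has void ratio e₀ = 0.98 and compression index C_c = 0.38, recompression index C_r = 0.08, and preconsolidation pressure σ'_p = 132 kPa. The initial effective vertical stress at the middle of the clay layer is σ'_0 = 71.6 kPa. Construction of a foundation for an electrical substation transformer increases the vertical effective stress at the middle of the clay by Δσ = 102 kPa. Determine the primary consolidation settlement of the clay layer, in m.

S_c ≈ 0.101 m

Final effective stress: σ'_f = 71.6 + 102 = 173.6 kPa.
σ'_f = 173.6 > σ'_p = 132 kPa, so the stress path crosses the preconsolidation pressure — recompression up to σ'_p, then virgin compression beyond:
S_c = H/(1+e₀)·[C_r·log₁₀(σ'_p/σ'_0) + C_c·log₁₀(σ'_f/σ'_p)]
    = 3/1.98 × [0.08×log₁₀(132/71.6) + 0.38×log₁₀(173.6/132)]
    = 1.5152 × [0.021253 + 0.045211] = 0.1007 m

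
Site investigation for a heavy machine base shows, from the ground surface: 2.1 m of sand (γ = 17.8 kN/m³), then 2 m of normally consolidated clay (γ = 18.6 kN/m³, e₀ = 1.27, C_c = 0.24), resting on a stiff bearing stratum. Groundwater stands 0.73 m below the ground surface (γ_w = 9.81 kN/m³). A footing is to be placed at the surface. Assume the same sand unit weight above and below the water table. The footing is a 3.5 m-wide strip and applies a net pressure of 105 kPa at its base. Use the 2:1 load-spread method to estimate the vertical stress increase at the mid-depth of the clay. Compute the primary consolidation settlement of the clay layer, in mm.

Mid-depth of clay below the ground surface: z = 2.1 + 2/2 = 3.1 m.
Total vertical stress at mid-clay: σ_v = 17.8×2.1 + 18.6×1 = 55.98 kPa.
Pore pressure: u = 9.81×(3.1 − 0.73) = 23.25 kPa.
Initial effective stress: σ'_0 = σ_v − u = 55.98 − 23.25 = 32.73 kPa.
Stress increase at mid-clay by the 2:1 spreading method:
Δσ = qB/(B+z) = 105×3.5/(3.5+3.1) = 55.682 kPa
Final effective stress: σ'_f = σ'_0 + Δσ = 32.73 + 55.682 = 88.412 kPa.
Normally consolidated clay, so the full stress increment lies on the virgin compression line:
S_c = C_c·H/(1+e₀)·log₁₀(σ'_f/σ'_0) = 0.24×2/(1+1.27)×log₁₀(88.412/32.73)
    = 0.21145 × 0.43157 = 0.09126 m

S_c ≈ 91.3 mm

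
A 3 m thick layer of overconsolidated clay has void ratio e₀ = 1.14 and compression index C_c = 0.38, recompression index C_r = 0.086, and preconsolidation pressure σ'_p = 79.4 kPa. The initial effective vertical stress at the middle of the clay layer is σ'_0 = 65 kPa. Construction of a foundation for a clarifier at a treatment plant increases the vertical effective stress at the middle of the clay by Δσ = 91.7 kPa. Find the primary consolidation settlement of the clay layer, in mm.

S_c ≈ 168 mm

Final effective stress: σ'_f = 65 + 91.7 = 156.7 kPa.
σ'_f = 156.7 > σ'_p = 79.4 kPa, so the stress path crosses the preconsolidation pressure — recompression up to σ'_p, then virgin compression beyond:
S_c = H/(1+e₀)·[C_r·log₁₀(σ'_p/σ'_0) + C_c·log₁₀(σ'_f/σ'_p)]
    = 3/2.14 × [0.086×log₁₀(79.4/65) + 0.38×log₁₀(156.7/79.4)]
    = 1.4019 × [0.007474 + 0.11219] = 0.1678 m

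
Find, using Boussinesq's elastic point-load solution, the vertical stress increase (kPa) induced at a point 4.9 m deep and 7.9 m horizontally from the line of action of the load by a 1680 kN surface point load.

Δσ_z ≈ 1.36 kPa

Boussinesq vertical stress below a point load on an elastic half-space:
Δσ_z = 3P/(2πz²) · [1 + (r/z)²]^(−5/2)
r/z = 7.9/4.9 = 1.6122; [1+(r/z)²]^(−5/2) = 0.040686.
Δσ_z = 3×1680/(2π×4.9²) × 0.040686 = 33.409 × 0.040686 = 1.359 kPa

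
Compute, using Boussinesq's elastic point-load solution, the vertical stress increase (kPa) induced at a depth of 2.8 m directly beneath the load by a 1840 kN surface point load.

Boussinesq vertical stress below a point load on an elastic half-space:
Δσ_z = 3P/(2πz²) · [1 + (r/z)²]^(−5/2)
r/z = 0/2.8 = 0; [1+(r/z)²]^(−5/2) = 1.
Δσ_z = 3×1840/(2π×2.8²) × 1 = 112.06 × 1 = 112.1 kPa

Δσ_z ≈ 112 kPa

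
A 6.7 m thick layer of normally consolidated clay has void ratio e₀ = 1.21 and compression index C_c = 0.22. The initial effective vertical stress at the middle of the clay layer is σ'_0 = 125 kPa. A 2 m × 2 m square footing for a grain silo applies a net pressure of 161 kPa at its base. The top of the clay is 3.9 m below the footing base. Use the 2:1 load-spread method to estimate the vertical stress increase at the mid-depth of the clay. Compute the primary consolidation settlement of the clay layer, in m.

Mid-depth of clay below the footing base: z = 3.9 + 6.7/2 = 7.25 m.
Stress increase at mid-clay by the 2:1 spreading method:
Δσ = qBL/((B+z)(L+z)) = 161×2×2/((2+7.25)(2+7.25)) = 7.5267 kPa
Final effective stress: σ'_f = σ'_0 + Δσ = 125 + 7.5267 = 132.53 kPa.
Normally consolidated clay, so the full stress increment lies on the virgin compression line:
S_c = C_c·H/(1+e₀)·log₁₀(σ'_f/σ'_0) = 0.22×6.7/(1+1.21)×log₁₀(132.53/125)
    = 0.66697 × 0.025404 = 0.01694 m

S_c ≈ 0.0169 m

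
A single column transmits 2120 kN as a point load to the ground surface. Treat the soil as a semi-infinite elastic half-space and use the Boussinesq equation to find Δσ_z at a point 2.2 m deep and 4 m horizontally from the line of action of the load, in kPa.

Δσ_z ≈ 5.44 kPa

Boussinesq vertical stress below a point load on an elastic half-space:
Δσ_z = 3P/(2πz²) · [1 + (r/z)²]^(−5/2)
r/z = 4/2.2 = 1.8182; [1+(r/z)²]^(−5/2) = 0.025994.
Δσ_z = 3×2120/(2π×2.2²) × 0.025994 = 209.14 × 0.025994 = 5.436 kPa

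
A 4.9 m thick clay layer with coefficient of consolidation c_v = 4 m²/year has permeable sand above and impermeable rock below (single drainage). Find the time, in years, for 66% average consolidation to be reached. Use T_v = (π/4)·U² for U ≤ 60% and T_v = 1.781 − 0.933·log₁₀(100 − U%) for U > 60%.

Drainage path length: H_d = H = 4.9 m (single drainage).
U > 60%: T_v = 1.781 − 0.933·log₁₀(100 − 66) = 0.35213.
t = T_v·H_d²/c_v = 0.35213×4.9²/4 = 2.114 years.

t ≈ 2.11 years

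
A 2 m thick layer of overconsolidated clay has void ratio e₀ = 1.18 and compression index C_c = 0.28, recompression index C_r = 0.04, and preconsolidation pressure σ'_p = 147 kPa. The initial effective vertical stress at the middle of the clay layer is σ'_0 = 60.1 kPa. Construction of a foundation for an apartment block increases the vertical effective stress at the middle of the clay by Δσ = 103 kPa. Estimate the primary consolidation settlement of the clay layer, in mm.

Final effective stress: σ'_f = 60.1 + 103 = 163.1 kPa.
σ'_f = 163.1 > σ'_p = 147 kPa, so the stress path crosses the preconsolidation pressure — recompression up to σ'_p, then virgin compression beyond:
S_c = H/(1+e₀)·[C_r·log₁₀(σ'_p/σ'_0) + C_c·log₁₀(σ'_f/σ'_p)]
    = 2/2.18 × [0.04×log₁₀(147/60.1) + 0.28×log₁₀(163.1/147)]
    = 0.91743 × [0.015538 + 0.012638] = 0.02585 m

S_c ≈ 25.8 mm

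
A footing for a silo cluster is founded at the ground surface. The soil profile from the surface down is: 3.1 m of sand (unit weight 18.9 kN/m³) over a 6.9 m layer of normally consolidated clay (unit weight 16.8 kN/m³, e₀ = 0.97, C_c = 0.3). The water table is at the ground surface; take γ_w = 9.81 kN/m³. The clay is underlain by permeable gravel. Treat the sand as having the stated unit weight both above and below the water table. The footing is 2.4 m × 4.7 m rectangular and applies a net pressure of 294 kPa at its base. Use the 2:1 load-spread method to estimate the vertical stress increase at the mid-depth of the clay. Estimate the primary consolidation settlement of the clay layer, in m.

Mid-depth of clay below the ground surface: z = 3.1 + 6.9/2 = 6.55 m.
Total vertical stress at mid-clay: σ_v = 18.9×3.1 + 16.8×3.45 = 116.55 kPa.
Pore pressure: u = 9.81×(6.55 − 0) = 64.255 kPa.
Initial effective stress: σ'_0 = σ_v − u = 116.55 − 64.255 = 52.295 kPa.
Stress increase at mid-clay by the 2:1 spreading method:
Δσ = qBL/((B+z)(L+z)) = 294×2.4×4.7/((2.4+6.55)(4.7+6.55)) = 32.937 kPa
Final effective stress: σ'_f = σ'_0 + Δσ = 52.295 + 32.937 = 85.232 kPa.
Normally consolidated clay, so the full stress increment lies on the virgin compression line:
S_c = C_c·H/(1+e₀)·log₁₀(σ'_f/σ'_0) = 0.3×6.9/(1+0.97)×log₁₀(85.232/52.295)
    = 1.0508 × 0.21214 = 0.2229 m

S_c ≈ 0.223 m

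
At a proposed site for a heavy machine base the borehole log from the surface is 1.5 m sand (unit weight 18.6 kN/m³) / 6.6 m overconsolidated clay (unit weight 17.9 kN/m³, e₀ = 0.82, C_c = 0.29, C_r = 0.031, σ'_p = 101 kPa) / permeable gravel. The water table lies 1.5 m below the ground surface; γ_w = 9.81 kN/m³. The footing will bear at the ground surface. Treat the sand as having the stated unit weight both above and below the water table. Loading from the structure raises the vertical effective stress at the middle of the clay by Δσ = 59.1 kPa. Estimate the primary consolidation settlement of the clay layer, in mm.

S_c ≈ 84.1 mm

Mid-depth of clay below the ground surface: z = 1.5 + 6.6/2 = 4.8 m.
Total vertical stress at mid-clay: σ_v = 18.6×1.5 + 17.9×3.3 = 86.97 kPa.
Pore pressure: u = 9.81×(4.8 − 1.5) = 32.373 kPa.
Initial effective stress: σ'_0 = σ_v − u = 86.97 − 32.373 = 54.597 kPa.
Final effective stress: σ'_f = 54.597 + 59.1 = 113.7 kPa.
σ'_f = 113.7 > σ'_p = 101 kPa, so the stress path crosses the preconsolidation pressure — recompression up to σ'_p, then virgin compression beyond:
S_c = H/(1+e₀)·[C_r·log₁₀(σ'_p/σ'_0) + C_c·log₁₀(σ'_f/σ'_p)]
    = 6.6/1.82 × [0.031×log₁₀(101/54.597) + 0.29×log₁₀(113.7/101)]
    = 3.6264 × [0.0082817 + 0.014917] = 0.08413 m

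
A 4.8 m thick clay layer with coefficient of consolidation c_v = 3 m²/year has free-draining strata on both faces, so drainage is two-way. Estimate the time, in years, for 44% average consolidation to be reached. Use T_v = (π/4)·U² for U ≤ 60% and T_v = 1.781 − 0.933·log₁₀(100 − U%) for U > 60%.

t ≈ 0.292 years

Drainage path length: H_d = H/2 = 2.4 m (double drainage).
U ≤ 60%: T_v = (π/4)·U² = (π/4)×0.44² = 0.15205.
t = T_v·H_d²/c_v = 0.15205×2.4²/3 = 0.2919 years.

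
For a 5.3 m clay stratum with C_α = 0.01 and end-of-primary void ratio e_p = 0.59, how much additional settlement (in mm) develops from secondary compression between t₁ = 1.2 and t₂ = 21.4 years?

S_s ≈ 41.7 mm

Secondary compression: S_s = C_α·H/(1+e_p)·log₁₀(t₂/t₁)
S_s = 0.01×5.3/(1+0.59)×log₁₀(21.4/1.2)
    = 0.03333 × 1.251 = 0.04171 m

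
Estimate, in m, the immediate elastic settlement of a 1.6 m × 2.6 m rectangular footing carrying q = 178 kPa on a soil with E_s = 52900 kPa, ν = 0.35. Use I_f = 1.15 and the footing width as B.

Immediate (elastic) settlement: S_e = q·B·(1−ν²)/E_s · I_f.
S_e = 178 × 1.6 × (1 − 0.35²) / 52900 × 1.15
    = 178 × 1.6 × 0.8775 / 52900 × 1.15
    = 0.005433 m

S_e ≈ 0.00543 m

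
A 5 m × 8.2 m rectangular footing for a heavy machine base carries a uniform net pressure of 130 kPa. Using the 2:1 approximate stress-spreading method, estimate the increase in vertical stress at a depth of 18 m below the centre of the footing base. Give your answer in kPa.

Δσ_z ≈ 8.85 kPa

By the 2:1 method the load spreads at 1 horizontal : 2 vertical, so at depth z the loaded area has grown by z in each plan dimension:
Δσ = qBL/((B+z)(L+z)) = 130×5×8.2/((5+18)(8.2+18)) = 8.845 kPa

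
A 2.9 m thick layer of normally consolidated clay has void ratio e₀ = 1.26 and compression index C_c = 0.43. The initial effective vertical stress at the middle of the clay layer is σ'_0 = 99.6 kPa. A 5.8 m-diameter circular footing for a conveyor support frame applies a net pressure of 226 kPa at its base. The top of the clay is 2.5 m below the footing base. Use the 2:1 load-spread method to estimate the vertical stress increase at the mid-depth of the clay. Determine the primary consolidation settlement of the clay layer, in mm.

Mid-depth of clay below the footing base: z = 2.5 + 2.9/2 = 3.95 m.
Stress increase at mid-clay by the 2:1 spreading method:
Δσ ≈ qD²/(D+z)² = 226×5.8²/(5.8+3.95)² = 79.975 kPa
Final effective stress: σ'_f = σ'_0 + Δσ = 99.6 + 79.975 = 179.57 kPa.
Normally consolidated clay, so the full stress increment lies on the virgin compression line:
S_c = C_c·H/(1+e₀)·log₁₀(σ'_f/σ'_0) = 0.43×2.9/(1+1.26)×log₁₀(179.57/99.6)
    = 0.55177 × 0.25597 = 0.1412 m

S_c ≈ 141 mm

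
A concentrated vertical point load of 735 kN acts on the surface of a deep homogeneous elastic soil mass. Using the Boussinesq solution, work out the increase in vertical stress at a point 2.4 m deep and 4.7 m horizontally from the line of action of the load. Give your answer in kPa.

Δσ_z ≈ 1.19 kPa

Boussinesq vertical stress below a point load on an elastic half-space:
Δσ_z = 3P/(2πz²) · [1 + (r/z)²]^(−5/2)
r/z = 4.7/2.4 = 1.9583; [1+(r/z)²]^(−5/2) = 0.019453.
Δσ_z = 3×735/(2π×2.4²) × 0.019453 = 60.927 × 0.019453 = 1.185 kPa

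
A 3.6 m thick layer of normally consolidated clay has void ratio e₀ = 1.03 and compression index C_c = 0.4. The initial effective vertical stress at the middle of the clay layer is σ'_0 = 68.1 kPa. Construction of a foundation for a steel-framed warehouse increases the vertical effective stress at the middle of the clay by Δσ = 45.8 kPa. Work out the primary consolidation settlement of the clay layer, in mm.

S_c ≈ 158 mm

Final effective stress: σ'_f = σ'_0 + Δσ = 68.1 + 45.8 = 113.9 kPa.
Normally consolidated clay, so the full stress increment lies on the virgin compression line:
S_c = C_c·H/(1+e₀)·log₁₀(σ'_f/σ'_0) = 0.4×3.6/(1+1.03)×log₁₀(113.9/68.1)
    = 0.70936 × 0.22338 = 0.1585 m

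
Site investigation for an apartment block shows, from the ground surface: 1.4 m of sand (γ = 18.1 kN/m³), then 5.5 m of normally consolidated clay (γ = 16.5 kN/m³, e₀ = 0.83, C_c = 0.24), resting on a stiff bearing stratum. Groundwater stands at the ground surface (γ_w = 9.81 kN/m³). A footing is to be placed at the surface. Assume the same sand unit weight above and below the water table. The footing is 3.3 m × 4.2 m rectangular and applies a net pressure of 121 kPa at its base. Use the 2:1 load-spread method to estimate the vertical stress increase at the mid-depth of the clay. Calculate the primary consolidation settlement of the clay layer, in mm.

S_c ≈ 201 mm

Mid-depth of clay below the ground surface: z = 1.4 + 5.5/2 = 4.15 m.
Total vertical stress at mid-clay: σ_v = 18.1×1.4 + 16.5×2.75 = 70.715 kPa.
Pore pressure: u = 9.81×(4.15 − 0) = 40.712 kPa.
Initial effective stress: σ'_0 = σ_v − u = 70.715 − 40.712 = 30.003 kPa.
Stress increase at mid-clay by the 2:1 spreading method:
Δσ = qBL/((B+z)(L+z)) = 121×3.3×4.2/((3.3+4.15)(4.2+4.15)) = 26.959 kPa
Final effective stress: σ'_f = σ'_0 + Δσ = 30.003 + 26.959 = 56.962 kPa.
Normally consolidated clay, so the full stress increment lies on the virgin compression line:
S_c = C_c·H/(1+e₀)·log₁₀(σ'_f/σ'_0) = 0.24×5.5/(1+0.83)×log₁₀(56.962/30.003)
    = 0.72131 × 0.27842 = 0.2008 m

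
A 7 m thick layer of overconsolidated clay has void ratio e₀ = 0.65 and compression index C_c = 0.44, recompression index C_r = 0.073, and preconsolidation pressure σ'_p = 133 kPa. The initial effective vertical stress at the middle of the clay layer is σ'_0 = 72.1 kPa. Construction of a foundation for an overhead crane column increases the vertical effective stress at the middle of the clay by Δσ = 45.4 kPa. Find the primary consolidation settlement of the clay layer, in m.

S_c ≈ 0.0657 m

Final effective stress: σ'_f = 72.1 + 45.4 = 117.5 kPa.
σ'_f = 117.5 ≤ σ'_p = 133 kPa, so the clay remains overconsolidated and only the recompression index applies:
S_c = C_r·H/(1+e₀)·log₁₀(σ'_f/σ'_0) = 0.073×7/1.65×log₁₀(117.5/72.1)
    = 0.3097 × 0.2121 = 0.06569 m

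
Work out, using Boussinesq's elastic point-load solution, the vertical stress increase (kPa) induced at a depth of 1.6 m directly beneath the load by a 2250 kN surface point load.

Boussinesq vertical stress below a point load on an elastic half-space:
Δσ_z = 3P/(2πz²) · [1 + (r/z)²]^(−5/2)
r/z = 0/1.6 = 0; [1+(r/z)²]^(−5/2) = 1.
Δσ_z = 3×2250/(2π×1.6²) × 1 = 419.65 × 1 = 419.6 kPa

Δσ_z ≈ 420 kPa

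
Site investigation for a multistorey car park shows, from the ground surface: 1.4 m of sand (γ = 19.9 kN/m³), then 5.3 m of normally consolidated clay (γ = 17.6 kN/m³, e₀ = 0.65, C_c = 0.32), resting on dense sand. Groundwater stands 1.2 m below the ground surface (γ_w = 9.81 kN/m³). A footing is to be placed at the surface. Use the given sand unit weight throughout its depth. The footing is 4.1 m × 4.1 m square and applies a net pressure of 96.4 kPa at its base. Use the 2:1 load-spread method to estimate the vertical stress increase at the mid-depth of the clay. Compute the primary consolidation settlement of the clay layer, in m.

S_c ≈ 0.188 m

Mid-depth of clay below the ground surface: z = 1.4 + 5.3/2 = 4.05 m.
Total vertical stress at mid-clay: σ_v = 19.9×1.4 + 17.6×2.65 = 74.5 kPa.
Pore pressure: u = 9.81×(4.05 − 1.2) = 27.959 kPa.
Initial effective stress: σ'_0 = σ_v − u = 74.5 − 27.959 = 46.541 kPa.
Stress increase at mid-clay by the 2:1 spreading method:
Δσ = qBL/((B+z)(L+z)) = 96.4×4.1×4.1/((4.1+4.05)(4.1+4.05)) = 24.397 kPa
Final effective stress: σ'_f = σ'_0 + Δσ = 46.541 + 24.397 = 70.938 kPa.
Normally consolidated clay, so the full stress increment lies on the virgin compression line:
S_c = C_c·H/(1+e₀)·log₁₀(σ'_f/σ'_0) = 0.32×5.3/(1+0.65)×log₁₀(70.938/46.541)
    = 1.0279 × 0.18304 = 0.1881 m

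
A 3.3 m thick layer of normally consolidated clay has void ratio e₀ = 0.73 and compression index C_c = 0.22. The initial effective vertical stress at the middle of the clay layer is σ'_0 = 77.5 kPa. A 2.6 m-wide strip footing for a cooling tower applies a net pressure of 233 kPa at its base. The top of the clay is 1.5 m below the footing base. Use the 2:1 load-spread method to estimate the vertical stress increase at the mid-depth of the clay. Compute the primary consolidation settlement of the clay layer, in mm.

S_c ≈ 156 mm

Mid-depth of clay below the footing base: z = 1.5 + 3.3/2 = 3.15 m.
Stress increase at mid-clay by the 2:1 spreading method:
Δσ = qB/(B+z) = 233×2.6/(2.6+3.15) = 105.36 kPa
Final effective stress: σ'_f = σ'_0 + Δσ = 77.5 + 105.36 = 182.86 kPa.
Normally consolidated clay, so the full stress increment lies on the virgin compression line:
S_c = C_c·H/(1+e₀)·log₁₀(σ'_f/σ'_0) = 0.22×3.3/(1+0.73)×log₁₀(182.86/77.5)
    = 0.41965 × 0.37282 = 0.1565 m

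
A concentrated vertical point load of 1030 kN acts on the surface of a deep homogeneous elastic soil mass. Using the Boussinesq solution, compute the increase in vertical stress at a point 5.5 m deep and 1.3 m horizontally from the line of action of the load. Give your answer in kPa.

Δσ_z ≈ 14.2 kPa

Boussinesq vertical stress below a point load on an elastic half-space:
Δσ_z = 3P/(2πz²) · [1 + (r/z)²]^(−5/2)
r/z = 1.3/5.5 = 0.23636; [1+(r/z)²]^(−5/2) = 0.87292.
Δσ_z = 3×1030/(2π×5.5²) × 0.87292 = 16.257 × 0.87292 = 14.19 kPa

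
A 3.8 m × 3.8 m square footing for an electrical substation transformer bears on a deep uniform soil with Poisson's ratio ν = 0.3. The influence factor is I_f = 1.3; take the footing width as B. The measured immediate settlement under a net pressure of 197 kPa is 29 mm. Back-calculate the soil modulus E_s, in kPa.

E_s ≈ 30500 kPa

S_e = q·B·(1−ν²)/E_s · I_f  ⇒  E_s = q·B·(1−ν²)·I_f / S_e.
E_s = 197 × 3.8 × 0.91 × 1.3 / 0.029 = 30540 kPa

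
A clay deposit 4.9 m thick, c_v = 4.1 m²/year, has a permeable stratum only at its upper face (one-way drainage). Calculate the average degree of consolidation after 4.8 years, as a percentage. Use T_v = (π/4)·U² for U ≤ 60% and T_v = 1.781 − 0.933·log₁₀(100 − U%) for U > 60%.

U ≈ 89.3 %

Drainage path length: H_d = H = 4.9 m (single drainage).
T_v = c_v·t/H_d² = 4.1×4.8/4.9² = 0.81966.
T_v = 0.81966 corresponds to the U > 60% branch:
U = 1 − 10^((1.781 − T_v)/0.933)/100 = 0.8928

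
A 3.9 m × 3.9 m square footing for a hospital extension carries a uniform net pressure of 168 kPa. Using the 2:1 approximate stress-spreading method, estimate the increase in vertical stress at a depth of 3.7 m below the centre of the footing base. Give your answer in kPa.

Δσ_z ≈ 44.2 kPa

By the 2:1 method the load spreads at 1 horizontal : 2 vertical, so at depth z the loaded area has grown by z in each plan dimension:
Δσ = qBL/((B+z)(L+z)) = 168×3.9×3.9/((3.9+3.7)(3.9+3.7)) = 44.24 kPa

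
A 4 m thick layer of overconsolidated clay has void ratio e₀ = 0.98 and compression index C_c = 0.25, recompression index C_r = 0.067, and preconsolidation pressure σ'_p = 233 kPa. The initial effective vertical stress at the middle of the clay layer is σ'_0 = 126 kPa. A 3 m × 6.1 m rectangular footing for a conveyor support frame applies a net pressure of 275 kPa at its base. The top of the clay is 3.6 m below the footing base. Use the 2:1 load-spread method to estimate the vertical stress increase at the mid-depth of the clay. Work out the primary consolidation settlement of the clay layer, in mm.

S_c ≈ 19.6 mm

Mid-depth of clay below the footing base: z = 3.6 + 4/2 = 5.6 m.
Stress increase at mid-clay by the 2:1 spreading method:
Δσ = qBL/((B+z)(L+z)) = 275×3×6.1/((3+5.6)(6.1+5.6)) = 50.015 kPa
Final effective stress: σ'_f = 126 + 50.015 = 176.01 kPa.
σ'_f = 176.01 ≤ σ'_p = 233 kPa, so the clay remains overconsolidated and only the recompression index applies:
S_c = C_r·H/(1+e₀)·log₁₀(σ'_f/σ'_0) = 0.067×4/1.98×log₁₀(176.01/126)
    = 0.13535 × 0.14517 = 0.01965 m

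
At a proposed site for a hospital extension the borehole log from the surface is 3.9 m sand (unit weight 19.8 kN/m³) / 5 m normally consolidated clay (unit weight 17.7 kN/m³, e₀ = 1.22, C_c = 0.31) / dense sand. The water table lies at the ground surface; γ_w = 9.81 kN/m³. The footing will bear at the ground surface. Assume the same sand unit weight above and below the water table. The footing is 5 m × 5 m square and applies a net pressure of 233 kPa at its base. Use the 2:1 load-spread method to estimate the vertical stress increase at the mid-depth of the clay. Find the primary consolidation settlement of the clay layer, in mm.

S_c ≈ 172 mm

Mid-depth of clay below the ground surface: z = 3.9 + 5/2 = 6.4 m.
Total vertical stress at mid-clay: σ_v = 19.8×3.9 + 17.7×2.5 = 121.47 kPa.
Pore pressure: u = 9.81×(6.4 − 0) = 62.784 kPa.
Initial effective stress: σ'_0 = σ_v − u = 121.47 − 62.784 = 58.686 kPa.
Stress increase at mid-clay by the 2:1 spreading method:
Δσ = qBL/((B+z)(L+z)) = 233×5×5/((5+6.4)(5+6.4)) = 44.821 kPa
Final effective stress: σ'_f = σ'_0 + Δσ = 58.686 + 44.821 = 103.51 kPa.
Normally consolidated clay, so the full stress increment lies on the virgin compression line:
S_c = C_c·H/(1+e₀)·log₁₀(σ'_f/σ'_0) = 0.31×5/(1+1.22)×log₁₀(103.51/58.686)
    = 0.6982 × 0.24645 = 0.1721 m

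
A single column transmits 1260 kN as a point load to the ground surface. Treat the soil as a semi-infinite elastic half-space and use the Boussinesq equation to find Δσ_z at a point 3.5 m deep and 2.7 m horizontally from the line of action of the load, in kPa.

Boussinesq vertical stress below a point load on an elastic half-space:
Δσ_z = 3P/(2πz²) · [1 + (r/z)²]^(−5/2)
r/z = 2.7/3.5 = 0.77143; [1+(r/z)²]^(−5/2) = 0.31119.
Δσ_z = 3×1260/(2π×3.5²) × 0.31119 = 49.111 × 0.31119 = 15.28 kPa

Δσ_z ≈ 15.3 kPa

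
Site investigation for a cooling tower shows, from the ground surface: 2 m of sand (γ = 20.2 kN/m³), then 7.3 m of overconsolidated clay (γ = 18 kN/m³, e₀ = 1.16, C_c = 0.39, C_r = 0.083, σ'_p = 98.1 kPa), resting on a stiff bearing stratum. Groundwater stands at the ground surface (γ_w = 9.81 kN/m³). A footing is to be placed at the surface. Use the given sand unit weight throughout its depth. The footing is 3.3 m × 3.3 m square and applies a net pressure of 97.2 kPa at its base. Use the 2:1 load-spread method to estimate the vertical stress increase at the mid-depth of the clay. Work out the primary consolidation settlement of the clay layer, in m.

Mid-depth of clay below the ground surface: z = 2 + 7.3/2 = 5.65 m.
Total vertical stress at mid-clay: σ_v = 20.2×2 + 18×3.65 = 106.1 kPa.
Pore pressure: u = 9.81×(5.65 − 0) = 55.427 kPa.
Initial effective stress: σ'_0 = σ_v − u = 106.1 − 55.427 = 50.673 kPa.
Stress increase at mid-clay by the 2:1 spreading method:
Δσ = qBL/((B+z)(L+z)) = 97.2×3.3×3.3/((3.3+5.65)(3.3+5.65)) = 13.214 kPa
Final effective stress: σ'_f = 50.673 + 13.214 = 63.887 kPa.
σ'_f = 63.887 ≤ σ'_p = 98.1 kPa, so the clay remains overconsolidated and only the recompression index applies:
S_c = C_r·H/(1+e₀)·log₁₀(σ'_f/σ'_0) = 0.083×7.3/2.16×log₁₀(63.887/50.673)
    = 0.28051 × 0.10064 = 0.02823 m

S_c ≈ 0.0282 m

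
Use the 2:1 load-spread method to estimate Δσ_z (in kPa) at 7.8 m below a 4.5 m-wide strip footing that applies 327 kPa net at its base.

Δσ_z ≈ 120 kPa

By the 2:1 method the load spreads at 1 horizontal : 2 vertical, so at depth z the loaded area has grown by z in each plan dimension:
Δσ = qB/(B+z) = 327×4.5/(4.5+7.8) = 119.63 kPa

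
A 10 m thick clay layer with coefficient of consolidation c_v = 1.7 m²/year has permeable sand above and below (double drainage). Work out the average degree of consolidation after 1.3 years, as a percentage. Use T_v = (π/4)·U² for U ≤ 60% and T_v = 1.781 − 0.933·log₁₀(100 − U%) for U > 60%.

U ≈ 33.5 %

Drainage path length: H_d = H/2 = 5 m (double drainage).
T_v = c_v·t/H_d² = 1.7×1.3/5² = 0.0884.
T_v = 0.0884 corresponds to the U ≤ 60% branch:
U = √(4T_v/π) = 0.3355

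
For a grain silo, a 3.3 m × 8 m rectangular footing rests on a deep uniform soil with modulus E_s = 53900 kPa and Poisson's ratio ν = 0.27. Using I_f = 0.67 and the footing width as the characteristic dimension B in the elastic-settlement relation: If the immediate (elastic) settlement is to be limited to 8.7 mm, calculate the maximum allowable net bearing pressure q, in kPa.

S_e = q·B·(1−ν²)/E_s · I_f  ⇒  q = S_e·E_s / (B·(1−ν²)·I_f).
q = 0.0087 × 53900 / (3.3 × 0.9271 × 0.67) = 228.8 kPa

q ≈ 229 kPa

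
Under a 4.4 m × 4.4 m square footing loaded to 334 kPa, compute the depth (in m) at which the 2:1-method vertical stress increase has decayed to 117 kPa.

2:1 spreading — at depth z the loaded area has grown by z in each plan dimension:
qB²/(B+z)² = Δσ_z ⇒ z = B(√(q/Δσ_z) − 1) = 4.4×(√(334/117) − 1) = 3.034 m

z ≈ 3.03 m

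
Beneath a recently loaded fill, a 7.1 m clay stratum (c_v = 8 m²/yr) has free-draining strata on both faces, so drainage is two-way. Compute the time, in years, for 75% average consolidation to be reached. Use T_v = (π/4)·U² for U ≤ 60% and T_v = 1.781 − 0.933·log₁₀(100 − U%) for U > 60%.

Drainage path length: H_d = H/2 = 3.55 m (double drainage).
U > 60%: T_v = 1.781 − 0.933·log₁₀(100 − 75) = 0.47672.
t = T_v·H_d²/c_v = 0.47672×3.55²/8 = 0.751 years.

t ≈ 0.751 years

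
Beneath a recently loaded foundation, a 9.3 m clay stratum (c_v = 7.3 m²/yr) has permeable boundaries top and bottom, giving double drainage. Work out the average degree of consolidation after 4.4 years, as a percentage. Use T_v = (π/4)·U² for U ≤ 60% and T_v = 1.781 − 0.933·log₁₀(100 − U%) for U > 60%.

U ≈ 97.9 %

Drainage path length: H_d = H/2 = 4.65 m (double drainage).
T_v = c_v·t/H_d² = 7.3×4.4/4.65² = 1.4855.
T_v = 1.4855 corresponds to the U > 60% branch:
U = 1 − 10^((1.781 − T_v)/0.933)/100 = 0.9793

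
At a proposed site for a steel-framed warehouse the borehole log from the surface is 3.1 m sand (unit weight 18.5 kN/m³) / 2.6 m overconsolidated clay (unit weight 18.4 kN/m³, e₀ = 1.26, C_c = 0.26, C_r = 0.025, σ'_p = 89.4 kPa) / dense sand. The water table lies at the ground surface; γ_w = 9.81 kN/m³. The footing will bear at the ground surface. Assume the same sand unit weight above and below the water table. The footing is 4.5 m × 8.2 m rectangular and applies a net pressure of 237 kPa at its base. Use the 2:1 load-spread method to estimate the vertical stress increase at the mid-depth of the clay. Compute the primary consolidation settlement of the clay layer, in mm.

S_c ≈ 44.6 mm

Mid-depth of clay below the ground surface: z = 3.1 + 2.6/2 = 4.4 m.
Total vertical stress at mid-clay: σ_v = 18.5×3.1 + 18.4×1.3 = 81.27 kPa.
Pore pressure: u = 9.81×(4.4 − 0) = 43.164 kPa.
Initial effective stress: σ'_0 = σ_v − u = 81.27 − 43.164 = 38.106 kPa.
Stress increase at mid-clay by the 2:1 spreading method:
Δσ = qBL/((B+z)(L+z)) = 237×4.5×8.2/((4.5+4.4)(8.2+4.4)) = 77.986 kPa
Final effective stress: σ'_f = 38.106 + 77.986 = 116.09 kPa.
σ'_f = 116.09 > σ'_p = 89.4 kPa, so the stress path crosses the preconsolidation pressure — recompression up to σ'_p, then virgin compression beyond:
S_c = H/(1+e₀)·[C_r·log₁₀(σ'_p/σ'_0) + C_c·log₁₀(σ'_f/σ'_p)]
    = 2.6/2.26 × [0.025×log₁₀(89.4/38.106) + 0.26×log₁₀(116.09/89.4)]
    = 1.1504 × [0.0092586 + 0.029499] = 0.04459 m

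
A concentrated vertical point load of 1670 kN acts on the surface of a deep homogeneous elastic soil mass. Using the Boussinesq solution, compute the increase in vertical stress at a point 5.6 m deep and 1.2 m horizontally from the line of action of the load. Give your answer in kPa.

Δσ_z ≈ 22.7 kPa

Boussinesq vertical stress below a point load on an elastic half-space:
Δσ_z = 3P/(2πz²) · [1 + (r/z)²]^(−5/2)
r/z = 1.2/5.6 = 0.21429; [1+(r/z)²]^(−5/2) = 0.89383.
Δσ_z = 3×1670/(2π×5.6²) × 0.89383 = 25.426 × 0.89383 = 22.73 kPa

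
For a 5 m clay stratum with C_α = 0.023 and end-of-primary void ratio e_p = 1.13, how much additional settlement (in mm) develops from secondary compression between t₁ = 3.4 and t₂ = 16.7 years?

S_s ≈ 37.3 mm

Secondary compression: S_s = C_α·H/(1+e_p)·log₁₀(t₂/t₁)
S_s = 0.023×5/(1+1.13)×log₁₀(16.7/3.4)
    = 0.05399 × 0.6912 = 0.03732 m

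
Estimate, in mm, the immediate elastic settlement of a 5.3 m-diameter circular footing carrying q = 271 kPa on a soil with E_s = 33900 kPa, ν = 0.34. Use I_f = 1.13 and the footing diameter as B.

Immediate (elastic) settlement: S_e = q·B·(1−ν²)/E_s · I_f.
S_e = 271 × 5.3 × (1 − 0.34²) / 33900 × 1.13
    = 271 × 5.3 × 0.8844 / 33900 × 1.13
    = 0.04234 m = 42.34 mm

S_e ≈ 42.3 mm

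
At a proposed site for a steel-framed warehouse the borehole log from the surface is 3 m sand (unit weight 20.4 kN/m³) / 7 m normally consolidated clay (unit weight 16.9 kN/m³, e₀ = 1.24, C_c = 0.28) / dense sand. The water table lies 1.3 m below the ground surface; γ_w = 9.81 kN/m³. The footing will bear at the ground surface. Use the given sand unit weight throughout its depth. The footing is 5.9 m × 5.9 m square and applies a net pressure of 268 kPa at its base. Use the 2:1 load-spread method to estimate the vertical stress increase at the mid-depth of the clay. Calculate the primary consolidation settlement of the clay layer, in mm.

Mid-depth of clay below the ground surface: z = 3 + 7/2 = 6.5 m.
Total vertical stress at mid-clay: σ_v = 20.4×3 + 16.9×3.5 = 120.35 kPa.
Pore pressure: u = 9.81×(6.5 − 1.3) = 51.012 kPa.
Initial effective stress: σ'_0 = σ_v − u = 120.35 − 51.012 = 69.338 kPa.
Stress increase at mid-clay by the 2:1 spreading method:
Δσ = qBL/((B+z)(L+z)) = 268×5.9×5.9/((5.9+6.5)(5.9+6.5)) = 60.673 kPa
Final effective stress: σ'_f = σ'_0 + Δσ = 69.338 + 60.673 = 130.01 kPa.
Normally consolidated clay, so the full stress increment lies on the virgin compression line:
S_c = C_c·H/(1+e₀)·log₁₀(σ'_f/σ'_0) = 0.28×7/(1+1.24)×log₁₀(130.01/69.338)
    = 0.875 × 0.27301 = 0.2389 m

S_c ≈ 239 mm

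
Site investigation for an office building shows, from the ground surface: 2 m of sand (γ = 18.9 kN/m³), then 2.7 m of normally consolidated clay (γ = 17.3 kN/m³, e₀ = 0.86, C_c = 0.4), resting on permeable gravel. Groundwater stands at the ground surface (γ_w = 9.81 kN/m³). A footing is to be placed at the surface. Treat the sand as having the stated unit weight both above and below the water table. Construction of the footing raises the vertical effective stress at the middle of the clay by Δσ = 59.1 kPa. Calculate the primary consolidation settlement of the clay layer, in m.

Mid-depth of clay below the ground surface: z = 2 + 2.7/2 = 3.35 m.
Total vertical stress at mid-clay: σ_v = 18.9×2 + 17.3×1.35 = 61.155 kPa.
Pore pressure: u = 9.81×(3.35 − 0) = 32.864 kPa.
Initial effective stress: σ'_0 = σ_v − u = 61.155 − 32.864 = 28.291 kPa.
Final effective stress: σ'_f = σ'_0 + Δσ = 28.291 + 59.1 = 87.391 kPa.
Normally consolidated clay, so the full stress increment lies on the virgin compression line:
S_c = C_c·H/(1+e₀)·log₁₀(σ'_f/σ'_0) = 0.4×2.7/(1+0.86)×log₁₀(87.391/28.291)
    = 0.58065 × 0.48982 = 0.2844 m

S_c ≈ 0.284 m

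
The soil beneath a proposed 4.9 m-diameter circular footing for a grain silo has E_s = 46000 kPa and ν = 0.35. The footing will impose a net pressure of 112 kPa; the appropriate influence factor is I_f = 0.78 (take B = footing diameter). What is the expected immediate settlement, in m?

S_e ≈ 0.00817 m

Immediate (elastic) settlement: S_e = q·B·(1−ν²)/E_s · I_f.
S_e = 112 × 4.9 × (1 − 0.35²) / 46000 × 0.78
    = 112 × 4.9 × 0.8775 / 46000 × 0.78
    = 0.008166 m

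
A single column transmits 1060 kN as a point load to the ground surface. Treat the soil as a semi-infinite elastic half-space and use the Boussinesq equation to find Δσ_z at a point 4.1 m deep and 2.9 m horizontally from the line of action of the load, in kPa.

Boussinesq vertical stress below a point load on an elastic half-space:
Δσ_z = 3P/(2πz²) · [1 + (r/z)²]^(−5/2)
r/z = 2.9/4.1 = 0.70732; [1+(r/z)²]^(−5/2) = 0.36271.
Δσ_z = 3×1060/(2π×4.1²) × 0.36271 = 30.108 × 0.36271 = 10.92 kPa

Δσ_z ≈ 10.9 kPa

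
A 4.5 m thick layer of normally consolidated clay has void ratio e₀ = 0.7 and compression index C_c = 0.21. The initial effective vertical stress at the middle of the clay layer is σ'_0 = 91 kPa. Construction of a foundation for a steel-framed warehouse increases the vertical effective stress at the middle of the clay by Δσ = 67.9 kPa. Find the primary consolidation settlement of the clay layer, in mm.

Final effective stress: σ'_f = σ'_0 + Δσ = 91 + 67.9 = 158.9 kPa.
Normally consolidated clay, so the full stress increment lies on the virgin compression line:
S_c = C_c·H/(1+e₀)·log₁₀(σ'_f/σ'_0) = 0.21×4.5/(1+0.7)×log₁₀(158.9/91)
    = 0.55588 × 0.24208 = 0.1346 m

S_c ≈ 135 mm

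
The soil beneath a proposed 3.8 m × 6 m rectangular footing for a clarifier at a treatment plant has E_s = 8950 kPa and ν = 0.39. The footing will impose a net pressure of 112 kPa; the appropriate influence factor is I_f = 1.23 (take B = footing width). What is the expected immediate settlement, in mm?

S_e ≈ 49.6 mm

Immediate (elastic) settlement: S_e = q·B·(1−ν²)/E_s · I_f.
S_e = 112 × 3.8 × (1 − 0.39²) / 8950 × 1.23
    = 112 × 3.8 × 0.8479 / 8950 × 1.23
    = 0.04959 m = 49.59 mm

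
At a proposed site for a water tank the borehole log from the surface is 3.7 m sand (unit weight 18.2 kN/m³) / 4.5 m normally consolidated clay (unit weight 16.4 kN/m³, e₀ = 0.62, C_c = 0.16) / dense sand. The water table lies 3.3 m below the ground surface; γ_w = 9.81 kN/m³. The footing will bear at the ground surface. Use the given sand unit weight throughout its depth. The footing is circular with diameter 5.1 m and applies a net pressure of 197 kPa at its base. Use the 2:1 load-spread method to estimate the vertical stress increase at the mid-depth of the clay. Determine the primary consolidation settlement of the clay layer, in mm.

S_c ≈ 82.9 mm

Mid-depth of clay below the ground surface: z = 3.7 + 4.5/2 = 5.95 m.
Total vertical stress at mid-clay: σ_v = 18.2×3.7 + 16.4×2.25 = 104.24 kPa.
Pore pressure: u = 9.81×(5.95 − 3.3) = 25.997 kPa.
Initial effective stress: σ'_0 = σ_v − u = 104.24 − 25.997 = 78.243 kPa.
Stress increase at mid-clay by the 2:1 spreading method:
Δσ ≈ qD²/(D+z)² = 197×5.1²/(5.1+5.95)² = 41.964 kPa
Final effective stress: σ'_f = σ'_0 + Δσ = 78.243 + 41.964 = 120.21 kPa.
Normally consolidated clay, so the full stress increment lies on the virgin compression line:
S_c = C_c·H/(1+e₀)·log₁₀(σ'_f/σ'_0) = 0.16×4.5/(1+0.62)×log₁₀(120.21/78.243)
    = 0.44444 × 0.1865 = 0.08289 m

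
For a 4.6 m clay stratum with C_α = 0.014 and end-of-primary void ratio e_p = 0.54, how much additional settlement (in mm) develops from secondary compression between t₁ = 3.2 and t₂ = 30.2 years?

S_s ≈ 40.8 mm

Secondary compression: S_s = C_α·H/(1+e_p)·log₁₀(t₂/t₁)
S_s = 0.014×4.6/(1+0.54)×log₁₀(30.2/3.2)
    = 0.04182 × 0.9749 = 0.04077 m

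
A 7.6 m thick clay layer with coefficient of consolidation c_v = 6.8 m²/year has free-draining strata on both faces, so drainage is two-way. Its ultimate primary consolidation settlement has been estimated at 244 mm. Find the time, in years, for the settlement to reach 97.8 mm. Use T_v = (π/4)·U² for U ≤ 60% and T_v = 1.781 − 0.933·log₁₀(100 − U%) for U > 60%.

Drainage path length: H_d = H/2 = 3.8 m (double drainage).
U = S(t)/S_ult = 97.8/244 = 0.4008.
U ≤ 60%: T_v = (π/4)·U² = (π/4)×0.40082² = 0.12618.
t = T_v·H_d²/c_v = 0.12618×3.8²/6.8 = 0.2679 years.

t ≈ 0.268 years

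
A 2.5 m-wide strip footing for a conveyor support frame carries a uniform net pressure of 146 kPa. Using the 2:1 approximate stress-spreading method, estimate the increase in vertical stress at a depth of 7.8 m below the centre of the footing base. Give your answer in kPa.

By the 2:1 method the load spreads at 1 horizontal : 2 vertical, so at depth z the loaded area has grown by z in each plan dimension:
Δσ = qB/(B+z) = 146×2.5/(2.5+7.8) = 35.437 kPa

Δσ_z ≈ 35.4 kPa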